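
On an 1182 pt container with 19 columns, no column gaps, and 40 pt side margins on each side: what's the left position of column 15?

Subtract both margins: 1182 − 2·40 = 1102 pt.
1102 / 19 = 58 pt per column.
Column 15 starts at margin + 14·(column + gutter) = 40 + 14·58 = 852 pt.

852 pt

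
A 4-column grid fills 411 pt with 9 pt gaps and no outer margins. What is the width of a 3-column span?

306 pt

Subtracting 3 gaps of 9 leaves 384 for 4 columns, so c = 96 pt.
3 columns plus 2 gaps: 288 + 18 = 306 pt.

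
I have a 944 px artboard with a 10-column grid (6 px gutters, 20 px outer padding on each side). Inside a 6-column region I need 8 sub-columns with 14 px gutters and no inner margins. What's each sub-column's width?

Take off 40 px of margins, leaving 904 px.
10 columns + 9 gutters: 10c + 9·6 = 904.
10c = 904 − 54 = 850, so c = 85 px.
Span of 6: 6·85 + 5·6 = 510 + 30 = 540 px.
540 − 7·14 = 442; ÷8 gives d = 55.25 px.

55.25 px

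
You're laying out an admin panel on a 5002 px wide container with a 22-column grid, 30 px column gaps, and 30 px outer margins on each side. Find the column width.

196 px

Subtract both margins: 5002 − 2·30 = 4942 px.
Subtracting 21 column gaps of 30 leaves 4312 for 22 columns, so c = 196 px.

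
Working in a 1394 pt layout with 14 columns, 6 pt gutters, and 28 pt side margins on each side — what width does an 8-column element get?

762 pt

Content width = 1394 − 2·28 = 1338 pt.
Subtracting 13 gutters of 6 leaves 1260 for 14 columns, so c = 90 pt.
8 columns plus 7 gutters: 720 + 42 = 762 pt.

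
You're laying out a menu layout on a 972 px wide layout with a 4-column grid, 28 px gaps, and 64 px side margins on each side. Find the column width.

Inside the margins: 972 − 128 = 844 px.
4c + 3·28 = 844 → 4c = 760 → c = 190 px.

190 px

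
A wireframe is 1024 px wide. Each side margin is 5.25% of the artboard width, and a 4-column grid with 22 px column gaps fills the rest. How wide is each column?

212.62 px

1024 × (1 − 2·5.25%) = 1024 × 89.5% = 916.48 px for the columns.
4c + 3·22 = 916.48 → 4c = 850.48 → c = 212.62 px.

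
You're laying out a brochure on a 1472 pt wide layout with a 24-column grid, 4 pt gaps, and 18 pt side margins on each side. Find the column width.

Content width = 1472 − 2·18 = 1436 pt.
1436 − 23·4 = 1344; ÷24 gives c = 56 pt.

56 pt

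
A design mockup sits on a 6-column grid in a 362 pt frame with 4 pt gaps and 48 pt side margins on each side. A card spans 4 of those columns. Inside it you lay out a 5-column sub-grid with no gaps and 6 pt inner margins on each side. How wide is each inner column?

32.8 pt

Inside the margins: 362 − 96 = 266 pt.
Subtracting 5 gaps of 4 leaves 246 for 6 columns, so c = 41 pt.
Span of 4: 4·41 + 3·4 = 164 + 12 = 176 pt.
Inner content = 176 − 2·6 = 164 pt.
164 / 5 = 32.8 pt per column.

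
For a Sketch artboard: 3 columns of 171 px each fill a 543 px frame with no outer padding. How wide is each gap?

15 px

Columns use 513 px, leaving 30 px across 2 gaps = 15 px each.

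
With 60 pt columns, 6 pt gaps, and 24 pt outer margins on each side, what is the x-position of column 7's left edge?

420 pt

Column 7 starts at margin + 6·(column + gutter) = 24 + 6·66 = 420 pt.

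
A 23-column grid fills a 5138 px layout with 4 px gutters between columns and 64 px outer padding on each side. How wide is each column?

Inside the margins: 5138 − 128 = 5010 px.
5010 − 22·4 = 4922; ÷23 gives c = 214 px.

214 px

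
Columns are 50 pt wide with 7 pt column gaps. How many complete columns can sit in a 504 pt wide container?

Each extra column adds 50 + 7 = 57 pt.
(504 + 7) / 57 = 8.96, so 8 columns fit.

8 columns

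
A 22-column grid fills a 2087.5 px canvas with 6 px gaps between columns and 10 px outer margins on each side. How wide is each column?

Take off 20 px of margins, leaving 2067.5 px.
Subtracting 21 gaps of 6 leaves 1941.5 for 22 columns, so c = 88.25 px.

88.25 px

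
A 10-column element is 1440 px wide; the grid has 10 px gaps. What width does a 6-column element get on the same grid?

Subtracting 9 gaps of 10 leaves 1350 for 10 columns, so c = 135 px.
6-column span = 6·135 + 5·10 = 860 px.

860 px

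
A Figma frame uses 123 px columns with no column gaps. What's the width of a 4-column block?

With no column gaps, 4 columns span 4·123 = 492 px.

492 px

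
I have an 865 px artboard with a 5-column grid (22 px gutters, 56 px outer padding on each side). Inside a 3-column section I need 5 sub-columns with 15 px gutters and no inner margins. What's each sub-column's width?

Outer content = 865 − 2·56 = 753 px.
Subtracting 4 gutters of 22 leaves 665 for 5 columns, so c = 133 px.
3-column span = 3·133 + 2·22 = 443 px.
Subtracting 4 gutters of 15 leaves 383 for 5 columns, so d = 76.6 px.

76.6 px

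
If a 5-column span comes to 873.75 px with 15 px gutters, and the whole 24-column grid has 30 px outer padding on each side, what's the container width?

4311 px

5 columns + 4 gutters: 5c + 4·15 = 873.75.
5c = 873.75 − 60 = 813.75, so c = 162.75 px.
Container = 2·30 + 24·162.75 + 23·15 = 60 + 3906 + 345 = 4311 px.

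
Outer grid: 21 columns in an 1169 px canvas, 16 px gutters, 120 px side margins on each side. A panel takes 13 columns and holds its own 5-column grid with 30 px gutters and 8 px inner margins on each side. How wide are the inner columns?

Outer content = 1169 − 2·120 = 929 px.
Subtracting 20 gutters of 16 leaves 609 for 21 columns, so c = 29 px.
13 columns plus 12 gutters: 377 + 192 = 569 px.
Inner content = 569 − 2·8 = 553 px.
Subtracting 4 gutters of 30 leaves 433 for 5 columns, so d = 86.6 px.

86.6 px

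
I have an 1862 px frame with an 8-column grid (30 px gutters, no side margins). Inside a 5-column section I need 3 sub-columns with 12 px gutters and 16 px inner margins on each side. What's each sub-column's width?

365.5 px

8 columns + 7 gutters: 8c + 7·30 = 1862.
8c = 1862 − 210 = 1652, so c = 206.5 px.
Span of 5: 5·206.5 + 4·30 = 1032.5 + 120 = 1152.5 px.
Inner content = 1152.5 − 2·16 = 1120.5 px.
3 columns + 2 gutters: 3d + 2·12 = 1120.5.
3d = 1120.5 − 24 = 1096.5, so d = 365.5 px.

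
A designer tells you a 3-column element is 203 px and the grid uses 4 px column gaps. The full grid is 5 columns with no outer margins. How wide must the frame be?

3 columns + 2 column gaps: 3c + 2·4 = 203.
3c = 203 − 8 = 195, so c = 65 px.
Frame = 5·65 + 4·4 = 325 + 16 = 341 px.

341 px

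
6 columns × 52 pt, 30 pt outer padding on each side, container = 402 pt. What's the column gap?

Subtract both margins: 402 − 2·30 = 342 pt.
Columns use 312 pt, leaving 30 pt across 5 column gaps = 6 pt each.

6 pt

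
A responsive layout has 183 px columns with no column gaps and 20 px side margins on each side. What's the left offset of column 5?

752 px

Each column+gutter stride is 183 px; 4 of them past the 20 px margin is 20 + 732 = 752 px.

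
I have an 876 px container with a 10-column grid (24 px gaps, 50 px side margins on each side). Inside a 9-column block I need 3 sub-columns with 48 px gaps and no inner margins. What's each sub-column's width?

Take off 100 px of margins, leaving 776 px.
Subtracting 9 gaps of 24 leaves 560 for 10 columns, so c = 56 px.
Span of 9: 9·56 + 8·24 = 504 + 192 = 696 px.
3d + 2·48 = 696 → 3d = 600 → d = 200 px.

200 px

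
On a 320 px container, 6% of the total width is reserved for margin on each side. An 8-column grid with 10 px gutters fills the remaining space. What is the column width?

Each margin = 6% of 320 = 19.2 px; content = 320 − 2·19.2 = 281.6 px.
8c + 7·10 = 281.6 → 8c = 211.6 → c = 26.45 px.

26.45 px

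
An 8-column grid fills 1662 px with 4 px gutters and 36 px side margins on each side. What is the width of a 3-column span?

593.75 px

Subtract both margins: 1662 − 2·36 = 1590 px.
8 columns + 7 gutters: 8c + 7·4 = 1590.
8c = 1590 − 28 = 1562, so c = 195.25 px.
3-column span = 3·195.25 + 2·4 = 593.75 px.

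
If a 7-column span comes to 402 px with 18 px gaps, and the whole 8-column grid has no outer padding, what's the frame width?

7 columns + 6 gaps: 7c + 6·18 = 402.
7c = 402 − 108 = 294, so c = 42 px.
Total width: 8·42 + 7·18 = 462 px.

462 px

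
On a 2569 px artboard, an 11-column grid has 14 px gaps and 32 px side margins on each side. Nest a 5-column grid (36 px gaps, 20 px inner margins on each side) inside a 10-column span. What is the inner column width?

418.4 px

Inside the margins: 2569 − 64 = 2505 px.
2505 − 10·14 = 2365; ÷11 gives c = 215 px.
10-column span = 10·215 + 9·14 = 2276 px.
Inner content = 2276 − 2·20 = 2236 px.
5 columns + 4 gaps: 5d + 4·36 = 2236.
5d = 2236 − 144 = 2092, so d = 418.4 px.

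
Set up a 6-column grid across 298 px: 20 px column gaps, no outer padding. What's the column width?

33 px

6c + 5·20 = 298 → 6c = 198 → c = 33 px.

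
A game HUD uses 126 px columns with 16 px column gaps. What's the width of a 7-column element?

7 columns plus 6 column gaps: 882 + 96 = 978 px.

978 px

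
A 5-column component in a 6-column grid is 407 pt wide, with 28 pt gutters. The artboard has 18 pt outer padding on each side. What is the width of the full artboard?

5 columns + 4 gutters: 5c + 4·28 = 407.
5c = 407 − 112 = 295, so c = 59 pt.
Total width: 2·18 + 6·59 + 5·28 = 530 pt.

530 pt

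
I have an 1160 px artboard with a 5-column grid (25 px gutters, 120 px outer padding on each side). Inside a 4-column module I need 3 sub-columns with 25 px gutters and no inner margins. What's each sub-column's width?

Outer content = 1160 − 2·120 = 920 px.
5 columns + 4 gutters: 5c + 4·25 = 920.
5c = 920 − 100 = 820, so c = 164 px.
4-column span = 4·164 + 3·25 = 731 px.
3 columns + 2 gutters: 3d + 2·25 = 731.
3d = 731 − 50 = 681, so d = 227 px.

227 px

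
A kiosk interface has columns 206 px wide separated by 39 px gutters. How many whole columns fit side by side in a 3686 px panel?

k columns need k·206 + (k−1)·39 = k·245 − 39.
k·245 − 39 ≤ 3686 → k ≤ 3725 / 245 ≈ 15.20, so k = 15.

15 columns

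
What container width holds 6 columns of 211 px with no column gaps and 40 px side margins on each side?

1346 px

Container = 2·40 + 6·211 = 80 + 1266 = 1346 px.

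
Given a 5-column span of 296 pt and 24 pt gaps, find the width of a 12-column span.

744 pt

Subtracting 4 gaps of 24 leaves 200 for 5 columns, so c = 40 pt.
12-column span = 12·40 + 11·24 = 744 pt.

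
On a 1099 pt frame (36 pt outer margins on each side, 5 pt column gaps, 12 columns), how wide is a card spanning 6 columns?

Take off 72 pt of margins, leaving 1027 pt.
Subtracting 11 column gaps of 5 leaves 972 for 12 columns, so c = 81 pt.
6-column span = 6·81 + 5·5 = 511 pt.

511 pt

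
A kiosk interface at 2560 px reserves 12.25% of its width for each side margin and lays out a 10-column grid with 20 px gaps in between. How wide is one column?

Each margin = 12.25% of 2560 = 313.6 px; content = 2560 − 2·313.6 = 1932.8 px.
1932.8 − 9·20 = 1752.8; ÷10 gives c = 175.28 px.

175.28 px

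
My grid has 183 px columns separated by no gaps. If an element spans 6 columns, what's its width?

1098 px

6-column span = 6·183 = 1098 px.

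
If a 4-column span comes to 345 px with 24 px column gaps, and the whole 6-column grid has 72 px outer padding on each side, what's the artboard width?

4c + 3·24 = 345 → 4c = 273 → c = 68.25 px.
Adding margins, columns and gutters: 144 + 409.5 + 120 = 673.5 px.

673.5 px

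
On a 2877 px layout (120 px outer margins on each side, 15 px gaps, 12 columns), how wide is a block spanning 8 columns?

Inside the margins: 2877 − 240 = 2637 px.
12c + 11·15 = 2637 → 12c = 2472 → c = 206 px.
8-column span = 8·206 + 7·15 = 1753 px.

1753 px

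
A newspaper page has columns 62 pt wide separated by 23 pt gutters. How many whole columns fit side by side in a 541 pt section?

Each extra column adds 62 + 23 = 85 pt.
(541 + 23) / 85 = 6.64, so 6 columns fit.

6 columns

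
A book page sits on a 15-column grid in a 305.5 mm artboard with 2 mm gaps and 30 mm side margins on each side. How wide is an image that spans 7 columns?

Take off 60 mm of margins, leaving 245.5 mm.
245.5 − 14·2 = 217.5; ÷15 gives c = 14.5 mm.
7 columns plus 6 gaps: 101.5 + 12 = 113.5 mm.

113.5 mm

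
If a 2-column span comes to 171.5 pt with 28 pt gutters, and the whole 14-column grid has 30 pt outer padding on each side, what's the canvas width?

171.5 − 1·28 = 143.5; ÷2 gives c = 71.75 pt.
Total width: 2·30 + 14·71.75 + 13·28 = 1428.5 pt.

1428.5 pt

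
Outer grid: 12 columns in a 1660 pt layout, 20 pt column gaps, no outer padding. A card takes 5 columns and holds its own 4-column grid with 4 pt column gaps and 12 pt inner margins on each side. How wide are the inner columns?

161 pt

Subtracting 11 column gaps of 20 leaves 1440 for 12 columns, so c = 120 pt.
Span of 5: 5·120 + 4·20 = 600 + 80 = 680 pt.
Inner content = 680 − 2·12 = 656 pt.
656 − 3·4 = 644; ÷4 gives d = 161 pt.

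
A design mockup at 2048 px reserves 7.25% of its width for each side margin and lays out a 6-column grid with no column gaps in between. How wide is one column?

2048 × (1 − 2·7.25%) = 2048 × 85.5% = 1751.04 px for the columns.
6c = 1751.04 → c = 291.84 px.

291.84 px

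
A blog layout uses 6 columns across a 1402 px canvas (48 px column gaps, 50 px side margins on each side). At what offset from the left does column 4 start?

Take off 100 px of margins, leaving 1302 px.
1302 − 5·48 = 1062; ÷6 gives c = 177 px.
Column 4 starts at margin + 3·(column + gutter) = 50 + 3·225 = 725 px.

725 px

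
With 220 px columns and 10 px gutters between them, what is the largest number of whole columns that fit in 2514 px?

k columns need k·220 + (k−1)·10 = k·230 − 10.
k·230 − 10 ≤ 2514 → k ≤ 2524 / 230 ≈ 10.97, so k = 10.

10 columns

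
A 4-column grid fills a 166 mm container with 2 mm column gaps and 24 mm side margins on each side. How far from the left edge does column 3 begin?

84 mm

Take off 48 mm of margins, leaving 118 mm.
4c + 3·2 = 118 → 4c = 112 → c = 28 mm.
Column 3 starts at margin + 2·(column + gutter) = 24 + 2·30 = 84 mm.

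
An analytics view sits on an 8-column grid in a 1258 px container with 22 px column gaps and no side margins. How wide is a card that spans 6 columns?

938 px

Subtracting 7 column gaps of 22 leaves 1104 for 8 columns, so c = 138 px.
6-column span = 6·138 + 5·22 = 938 px.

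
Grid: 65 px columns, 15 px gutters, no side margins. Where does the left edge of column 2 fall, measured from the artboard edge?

80 px

Each column+gutter stride is 80 px; with no margin, 1 of them is 80 px.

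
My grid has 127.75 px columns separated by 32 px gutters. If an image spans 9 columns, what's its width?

1405.75 px

9-column span = 9·127.75 + 8·32 = 1405.75 px.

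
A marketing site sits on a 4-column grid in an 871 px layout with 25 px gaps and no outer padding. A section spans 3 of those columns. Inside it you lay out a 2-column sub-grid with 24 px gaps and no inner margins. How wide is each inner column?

871 − 3·25 = 796; ÷4 gives c = 199 px.
Span of 3: 3·199 + 2·25 = 597 + 50 = 647 px.
2d + 1·24 = 647 → 2d = 623 → d = 311.5 px.

311.5 px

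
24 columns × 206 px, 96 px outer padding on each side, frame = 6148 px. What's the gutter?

44 px

Subtract both margins: 6148 − 2·96 = 5956 px.
Columns use 4944 px, leaving 1012 px across 23 gutters = 44 px each.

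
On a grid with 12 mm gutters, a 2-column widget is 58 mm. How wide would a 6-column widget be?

58 − 1·12 = 46; ÷2 gives c = 23 mm.
6 columns plus 5 gutters: 138 + 60 = 198 mm.

198 mm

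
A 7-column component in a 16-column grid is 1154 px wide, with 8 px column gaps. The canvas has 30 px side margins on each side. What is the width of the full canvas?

2708 px

Subtracting 6 column gaps of 8 leaves 1106 for 7 columns, so c = 158 px.
Canvas = 2·30 + 16·158 + 15·8 = 60 + 2528 + 120 = 2708 px.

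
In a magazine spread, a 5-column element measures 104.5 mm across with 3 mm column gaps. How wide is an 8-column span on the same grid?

5c + 4·3 = 104.5 → 5c = 92.5 → c = 18.5 mm.
Span of 8: 8·18.5 + 7·3 = 148 + 21 = 169 mm.

169 mm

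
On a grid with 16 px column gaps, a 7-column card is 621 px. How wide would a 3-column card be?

257 px

7 columns + 6 column gaps: 7c + 6·16 = 621.
7c = 621 − 96 = 525, so c = 75 px.
Span of 3: 3·75 + 2·16 = 225 + 32 = 257 px.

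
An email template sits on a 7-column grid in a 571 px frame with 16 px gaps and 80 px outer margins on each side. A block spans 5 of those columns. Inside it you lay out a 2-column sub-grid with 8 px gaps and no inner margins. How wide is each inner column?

Subtract both margins: 571 − 2·80 = 411 px.
411 − 6·16 = 315; ÷7 gives c = 45 px.
5 columns plus 4 gaps: 225 + 64 = 289 px.
2 columns + 1 gap: 2d + 1·8 = 289.
2d = 289 − 8 = 281, so d = 140.5 px.

140.5 px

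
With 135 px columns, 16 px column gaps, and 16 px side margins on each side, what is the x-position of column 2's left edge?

Each column+gutter stride is 151 px; 1 of them past the 16 px margin is 16 + 151 = 167 px.

167 px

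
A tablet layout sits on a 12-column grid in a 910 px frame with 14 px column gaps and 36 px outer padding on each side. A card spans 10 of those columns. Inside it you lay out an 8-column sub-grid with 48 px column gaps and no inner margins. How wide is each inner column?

45 px

Outer content = 910 − 2·36 = 838 px.
838 − 11·14 = 684; ÷12 gives c = 57 px.
Span of 10: 10·57 + 9·14 = 570 + 126 = 696 px.
8 columns + 7 column gaps: 8d + 7·48 = 696.
8d = 696 − 336 = 360, so d = 45 px.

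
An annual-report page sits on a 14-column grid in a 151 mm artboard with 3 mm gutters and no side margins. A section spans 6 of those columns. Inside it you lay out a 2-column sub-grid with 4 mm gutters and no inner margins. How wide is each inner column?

29.5 mm

14c + 13·3 = 151 → 14c = 112 → c = 8 mm.
6-column span = 6·8 + 5·3 = 63 mm.
2 columns + 1 gutter: 2d + 1·4 = 63.
2d = 63 − 4 = 59, so d = 29.5 mm.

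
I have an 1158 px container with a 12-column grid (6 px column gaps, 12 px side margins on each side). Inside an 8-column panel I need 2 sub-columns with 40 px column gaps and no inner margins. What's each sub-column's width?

Subtract both margins: 1158 − 2·12 = 1134 px.
12c + 11·6 = 1134 → 12c = 1068 → c = 89 px.
8-column span = 8·89 + 7·6 = 754 px.
2 columns + 1 column gap: 2d + 1·40 = 754.
2d = 754 − 40 = 714, so d = 357 px.

357 px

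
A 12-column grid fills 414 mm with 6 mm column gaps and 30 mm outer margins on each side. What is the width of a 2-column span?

54 mm

Content width = 414 − 2·30 = 354 mm.
12 columns + 11 column gaps: 12c + 11·6 = 354.
12c = 354 − 66 = 288, so c = 24 mm.
2-column span = 2·24 + 1·6 = 54 mm.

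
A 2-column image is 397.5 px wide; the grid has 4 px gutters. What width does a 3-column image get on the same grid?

397.5 − 1·4 = 393.5; ÷2 gives c = 196.75 px.
Span of 3: 3·196.75 + 2·4 = 590.25 + 8 = 598.25 px.

598.25 px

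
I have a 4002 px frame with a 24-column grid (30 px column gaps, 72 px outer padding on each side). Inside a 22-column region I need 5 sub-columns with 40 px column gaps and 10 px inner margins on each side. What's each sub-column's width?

670.8 px

Inside the margins: 4002 − 144 = 3858 px.
3858 − 23·30 = 3168; ÷24 gives c = 132 px.
22 columns plus 21 column gaps: 2904 + 630 = 3534 px.
Inner content = 3534 − 2·10 = 3514 px.
5d + 4·40 = 3514 → 5d = 3354 → d = 670.8 px.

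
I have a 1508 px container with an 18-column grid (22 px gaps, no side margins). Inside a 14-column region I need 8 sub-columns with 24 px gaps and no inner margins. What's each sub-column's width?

125 px

18c + 17·22 = 1508 → 18c = 1134 → c = 63 px.
14-column span = 14·63 + 13·22 = 1168 px.
8 columns + 7 gaps: 8d + 7·24 = 1168.
8d = 1168 − 168 = 1000, so d = 125 px.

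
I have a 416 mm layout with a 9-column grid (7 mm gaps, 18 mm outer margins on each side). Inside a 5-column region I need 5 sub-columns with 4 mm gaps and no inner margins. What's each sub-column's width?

Take off 36 mm of margins, leaving 380 mm.
Subtracting 8 gaps of 7 leaves 324 for 9 columns, so c = 36 mm.
5-column span = 5·36 + 4·7 = 208 mm.
5d + 4·4 = 208 → 5d = 192 → d = 38.4 mm.

38.4 mm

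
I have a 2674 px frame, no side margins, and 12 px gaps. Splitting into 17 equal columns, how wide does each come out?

146 px

2674 − 16·12 = 2482; ÷17 gives c = 146 px.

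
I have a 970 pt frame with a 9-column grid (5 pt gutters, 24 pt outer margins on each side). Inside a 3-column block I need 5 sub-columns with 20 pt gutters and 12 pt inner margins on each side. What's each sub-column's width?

40 pt

Inside the margins: 970 − 48 = 922 pt.
922 − 8·5 = 882; ÷9 gives c = 98 pt.
3 columns plus 2 gutters: 294 + 10 = 304 pt.
Inner content = 304 − 2·12 = 280 pt.
280 − 4·20 = 200; ÷5 gives d = 40 pt.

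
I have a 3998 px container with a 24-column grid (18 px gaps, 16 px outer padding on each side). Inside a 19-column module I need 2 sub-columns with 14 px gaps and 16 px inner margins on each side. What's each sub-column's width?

Outer content = 3998 − 2·16 = 3966 px.
24c + 23·18 = 3966 → 24c = 3552 → c = 148 px.
Span of 19: 19·148 + 18·18 = 2812 + 324 = 3136 px.
Inner content = 3136 − 2·16 = 3104 px.
3104 − 1·14 = 3090; ÷2 gives d = 1545 px.

1545 px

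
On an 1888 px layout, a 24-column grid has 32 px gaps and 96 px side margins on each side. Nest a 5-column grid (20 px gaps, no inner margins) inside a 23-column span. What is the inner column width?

308.8 px

Outer content = 1888 − 2·96 = 1696 px.
24c + 23·32 = 1696 → 24c = 960 → c = 40 px.
23 columns plus 22 gaps: 920 + 704 = 1624 px.
Subtracting 4 gaps of 20 leaves 1544 for 5 columns, so d = 308.8 px.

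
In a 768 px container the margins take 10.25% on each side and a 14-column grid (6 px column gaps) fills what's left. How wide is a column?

38.04 px

Each margin = 10.25% of 768 = 78.72 px; content = 768 − 2·78.72 = 610.56 px.
14 columns + 13 column gaps: 14c + 13·6 = 610.56.
14c = 610.56 − 78 = 532.56, so c = 38.04 px.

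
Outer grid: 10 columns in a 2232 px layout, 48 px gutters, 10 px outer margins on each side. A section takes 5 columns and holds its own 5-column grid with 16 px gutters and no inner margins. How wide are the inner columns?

Outer content = 2232 − 2·10 = 2212 px.
2212 − 9·48 = 1780; ÷10 gives c = 178 px.
Span of 5: 5·178 + 4·48 = 890 + 192 = 1082 px.
1082 − 4·16 = 1018; ÷5 gives d = 203.6 px.

203.6 px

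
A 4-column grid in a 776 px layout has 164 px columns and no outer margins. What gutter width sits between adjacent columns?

Columns use 656 px, leaving 120 px across 3 gutters = 40 px each.

40 px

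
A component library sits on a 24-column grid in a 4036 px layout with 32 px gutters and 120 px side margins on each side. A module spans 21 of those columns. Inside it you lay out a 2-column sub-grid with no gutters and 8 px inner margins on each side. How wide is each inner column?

Outer content = 4036 − 2·120 = 3796 px.
Subtracting 23 gutters of 32 leaves 3060 for 24 columns, so c = 127.5 px.
Span of 21: 21·127.5 + 20·32 = 2677.5 + 640 = 3317.5 px.
Inner content = 3317.5 − 2·8 = 3301.5 px.
3301.5 / 2 = 1650.75 px per column.

1650.75 px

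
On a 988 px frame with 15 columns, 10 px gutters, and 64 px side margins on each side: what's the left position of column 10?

Subtract both margins: 988 − 2·64 = 860 px.
860 − 14·10 = 720; ÷15 gives c = 48 px.
Before column 10: the margin + 9 columns + 9 gutters.
Offset = 64 + 9·(48 + 10) = 64 + 522 = 586 px.

586 px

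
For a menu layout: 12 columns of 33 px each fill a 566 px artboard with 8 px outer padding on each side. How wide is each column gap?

14 px

Subtract both margins: 566 − 2·8 = 550 px.
12 columns take 12·33 = 396 px; remaining 154 splits into 11 column gaps.
g = 154 / 11 = 14 px.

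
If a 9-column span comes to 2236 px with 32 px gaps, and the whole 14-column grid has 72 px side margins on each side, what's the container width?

3640 px

Subtracting 8 gaps of 32 leaves 1980 for 9 columns, so c = 220 px.
Container = 2·72 + 14·220 + 13·32 = 144 + 3080 + 416 = 3640 px.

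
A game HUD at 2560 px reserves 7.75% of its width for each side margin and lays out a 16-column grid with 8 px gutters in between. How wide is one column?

Each margin = 7.75% of 2560 = 198.4 px; content = 2560 − 2·198.4 = 2163.2 px.
2163.2 − 15·8 = 2043.2; ÷16 gives c = 127.7 px.

127.7 px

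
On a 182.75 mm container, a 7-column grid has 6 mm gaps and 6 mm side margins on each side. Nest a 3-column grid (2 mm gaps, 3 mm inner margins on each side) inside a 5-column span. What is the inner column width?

36.75 mm

Outer content = 182.75 − 2·6 = 170.75 mm.
7c + 6·6 = 170.75 → 7c = 134.75 → c = 19.25 mm.
5-column span = 5·19.25 + 4·6 = 120.25 mm.
Inner content = 120.25 − 2·3 = 114.25 mm.
114.25 − 2·2 = 110.25; ÷3 gives d = 36.75 mm.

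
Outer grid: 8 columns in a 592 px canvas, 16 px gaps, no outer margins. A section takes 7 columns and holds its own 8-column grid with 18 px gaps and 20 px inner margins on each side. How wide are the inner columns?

43.75 px

Subtracting 7 gaps of 16 leaves 480 for 8 columns, so c = 60 px.
7 columns plus 6 gaps: 420 + 96 = 516 px.
Inner content = 516 − 2·20 = 476 px.
Subtracting 7 gaps of 18 leaves 350 for 8 columns, so d = 43.75 px.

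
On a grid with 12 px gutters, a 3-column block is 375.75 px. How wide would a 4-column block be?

505 px

375.75 − 2·12 = 351.75; ÷3 gives c = 117.25 px.
Span of 4: 4·117.25 + 3·12 = 469 + 36 = 505 px.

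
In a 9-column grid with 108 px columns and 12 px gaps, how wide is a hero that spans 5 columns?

Span of 5: 5·108 + 4·12 = 540 + 48 = 588 px.

588 px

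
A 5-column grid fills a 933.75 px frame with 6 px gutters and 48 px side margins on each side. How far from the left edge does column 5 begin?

723 px

Subtract both margins: 933.75 − 2·48 = 837.75 px.
837.75 − 4·6 = 813.75; ÷5 gives c = 162.75 px.
Each column+gutter stride is 168.75 px; 4 of them past the 48 px margin is 48 + 675 = 723 px.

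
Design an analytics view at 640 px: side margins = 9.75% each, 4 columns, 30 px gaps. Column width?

Margins: 9.75% × 640 = 62.4 px each, so content = 640 − 124.8 = 515.2 px.
Subtracting 3 gaps of 30 leaves 425.2 for 4 columns, so c = 106.3 px.

106.3 px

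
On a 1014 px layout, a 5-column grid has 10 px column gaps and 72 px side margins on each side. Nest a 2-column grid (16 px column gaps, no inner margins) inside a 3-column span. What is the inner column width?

251 px

Take off 144 px of margins, leaving 870 px.
5c + 4·10 = 870 → 5c = 830 → c = 166 px.
Span of 3: 3·166 + 2·10 = 498 + 20 = 518 px.
518 − 1·16 = 502; ÷2 gives d = 251 px.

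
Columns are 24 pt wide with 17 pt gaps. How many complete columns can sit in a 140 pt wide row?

Each extra column adds 24 + 17 = 41 pt.
(140 + 17) / 41 = 3.83, so 3 columns fit.

3 columns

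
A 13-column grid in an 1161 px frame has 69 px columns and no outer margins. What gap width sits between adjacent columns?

22 px

Columns use 897 px, leaving 264 px across 12 gaps = 22 px each.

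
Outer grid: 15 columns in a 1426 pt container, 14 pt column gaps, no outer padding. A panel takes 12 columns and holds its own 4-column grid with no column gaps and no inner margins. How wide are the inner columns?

15c + 14·14 = 1426 → 15c = 1230 → c = 82 pt.
Span of 12: 12·82 + 11·14 = 984 + 154 = 1138 pt.
With no column gaps, each column is 1138/4 = 284.5 pt.

284.5 pt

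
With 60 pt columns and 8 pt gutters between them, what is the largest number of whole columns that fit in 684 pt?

10 columns

10 columns: 10·60 + 9·8 = 672 pt ≤ 684.
11 columns: 740 pt > 684. So 10.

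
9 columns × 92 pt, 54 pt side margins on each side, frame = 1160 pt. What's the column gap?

28 pt

Take off 108 pt of margins, leaving 1052 pt.
9·92 + 8g = 1052 → 8g = 224 → g = 28 pt.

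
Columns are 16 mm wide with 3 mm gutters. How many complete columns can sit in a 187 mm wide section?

10 columns

k columns need k·16 + (k−1)·3 = k·19 − 3.
k·19 − 3 ≤ 187 → k ≤ 190 / 19 ≈ 10.00, so k = 10.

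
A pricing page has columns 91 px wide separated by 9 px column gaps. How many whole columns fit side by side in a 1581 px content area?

Each extra column adds 91 + 9 = 100 px.
(1581 + 9) / 100 = 15.90, so 15 columns fit.

15 columns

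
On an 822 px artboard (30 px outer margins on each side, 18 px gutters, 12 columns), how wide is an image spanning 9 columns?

567 px

Inside the margins: 822 − 60 = 762 px.
Subtracting 11 gutters of 18 leaves 564 for 12 columns, so c = 47 px.
9 columns plus 8 gutters: 423 + 144 = 567 px.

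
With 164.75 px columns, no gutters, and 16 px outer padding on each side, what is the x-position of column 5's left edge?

Each column+gutter stride is 164.75 px; 4 of them past the 16 px margin is 16 + 659 = 675 px.

675 px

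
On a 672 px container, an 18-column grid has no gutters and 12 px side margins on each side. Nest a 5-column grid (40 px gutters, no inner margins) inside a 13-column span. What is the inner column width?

61.6 px

Inside the margins: 672 − 24 = 648 px.
18c = 648 → c = 36 px.
With no gutters, 13 columns span 13·36 = 468 px.
Subtracting 4 gutters of 40 leaves 308 for 5 columns, so d = 61.6 px.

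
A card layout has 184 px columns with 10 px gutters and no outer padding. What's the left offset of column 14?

2522 px

No margin, so column 14 starts at 13·(column + gutter) = 13·194 = 2522 px.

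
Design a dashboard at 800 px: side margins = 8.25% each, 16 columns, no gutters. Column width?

41.75 px

800 × (1 − 2·8.25%) = 800 × 83.5% = 668 px for the columns.
16c = 668 → c = 41.75 px.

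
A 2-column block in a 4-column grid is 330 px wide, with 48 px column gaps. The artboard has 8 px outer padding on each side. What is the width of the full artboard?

2 columns + 1 column gap: 2c + 1·48 = 330.
2c = 330 − 48 = 282, so c = 141 px.
Total width: 2·8 + 4·141 + 3·48 = 724 px.

724 px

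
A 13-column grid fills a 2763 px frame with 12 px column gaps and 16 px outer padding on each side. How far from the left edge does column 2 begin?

Content = 2763 − 2·16 = 2731 px.
2731 − 12·12 = 2587; ÷13 gives c = 199 px.
Column 2 starts at margin + 1·(column + gutter) = 16 + 1·211 = 227 px.

227 px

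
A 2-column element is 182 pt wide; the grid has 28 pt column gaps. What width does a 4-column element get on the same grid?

392 pt

182 − 1·28 = 154; ÷2 gives c = 77 pt.
Span of 4: 4·77 + 3·28 = 308 + 84 = 392 pt.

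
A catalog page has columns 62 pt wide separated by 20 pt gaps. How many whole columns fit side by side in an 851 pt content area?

Each extra column adds 62 + 20 = 82 pt.
(851 + 20) / 82 = 10.62, so 10 columns fit.

10 columns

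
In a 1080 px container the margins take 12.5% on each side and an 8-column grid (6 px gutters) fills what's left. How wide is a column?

1080 × (1 − 2·12.5%) = 1080 × 75% = 810 px for the columns.
Subtracting 7 gutters of 6 leaves 768 for 8 columns, so c = 96 px.

96 px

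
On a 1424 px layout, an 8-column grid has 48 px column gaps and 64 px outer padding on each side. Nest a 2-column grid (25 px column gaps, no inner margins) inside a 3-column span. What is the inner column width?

215.5 px

Subtract both margins: 1424 − 2·64 = 1296 px.
8c + 7·48 = 1296 → 8c = 960 → c = 120 px.
Span of 3: 3·120 + 2·48 = 360 + 96 = 456 px.
456 − 1·25 = 431; ÷2 gives d = 215.5 px.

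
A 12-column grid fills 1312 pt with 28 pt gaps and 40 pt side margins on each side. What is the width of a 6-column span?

Take off 80 pt of margins, leaving 1232 pt.
12 columns + 11 gaps: 12c + 11·28 = 1232.
12c = 1232 − 308 = 924, so c = 77 pt.
6-column span = 6·77 + 5·28 = 602 pt.

602 pt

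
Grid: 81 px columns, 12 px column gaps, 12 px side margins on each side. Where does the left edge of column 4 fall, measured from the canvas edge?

Column 4 starts at margin + 3·(column + gutter) = 12 + 3·93 = 291 px.

291 px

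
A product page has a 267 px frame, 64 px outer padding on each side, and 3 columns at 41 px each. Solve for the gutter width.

8 px

Take off 128 px of margins, leaving 139 px.
3·41 + 2g = 139 → 2g = 16 → g = 8 px.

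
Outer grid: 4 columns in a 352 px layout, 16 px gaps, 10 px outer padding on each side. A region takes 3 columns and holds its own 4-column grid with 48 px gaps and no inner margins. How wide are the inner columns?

25.25 px

Inside the margins: 352 − 20 = 332 px.
Subtracting 3 gaps of 16 leaves 284 for 4 columns, so c = 71 px.
3 columns plus 2 gaps: 213 + 32 = 245 px.
4d + 3·48 = 245 → 4d = 101 → d = 25.25 px.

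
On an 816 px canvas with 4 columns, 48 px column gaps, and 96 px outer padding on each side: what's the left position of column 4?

Subtract both margins: 816 − 2·96 = 624 px.
4c + 3·48 = 624 → 4c = 480 → c = 120 px.
Column 4 starts at margin + 3·(column + gutter) = 96 + 3·168 = 600 px.

600 px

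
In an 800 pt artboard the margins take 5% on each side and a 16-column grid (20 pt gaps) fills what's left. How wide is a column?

Margins: 5% × 800 = 40 pt each, so content = 800 − 80 = 720 pt.
720 − 15·20 = 420; ÷16 gives c = 26.25 pt.

26.25 pt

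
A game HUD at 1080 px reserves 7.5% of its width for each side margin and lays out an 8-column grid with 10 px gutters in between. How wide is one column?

106 px

Each margin = 7.5% of 1080 = 81 px; content = 1080 − 2·81 = 918 px.
Subtracting 7 gutters of 10 leaves 848 for 8 columns, so c = 106 px.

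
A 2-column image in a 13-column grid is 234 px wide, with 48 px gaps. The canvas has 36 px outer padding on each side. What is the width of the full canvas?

1857 px

Subtracting 1 gap of 48 leaves 186 for 2 columns, so c = 93 px.
Total width: 2·36 + 13·93 + 12·48 = 1857 px.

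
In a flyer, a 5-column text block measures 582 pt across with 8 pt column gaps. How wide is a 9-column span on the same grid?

582 − 4·8 = 550; ÷5 gives c = 110 pt.
9 columns plus 8 column gaps: 990 + 64 = 1054 pt.

1054 pt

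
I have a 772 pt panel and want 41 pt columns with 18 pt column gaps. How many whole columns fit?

Each extra column adds 41 + 18 = 59 pt.
(772 + 18) / 59 = 13.39, so 13 columns fit.

13 columns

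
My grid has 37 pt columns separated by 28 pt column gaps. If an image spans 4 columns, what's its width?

Span of 4: 4·37 + 3·28 = 148 + 84 = 232 pt.

232 pt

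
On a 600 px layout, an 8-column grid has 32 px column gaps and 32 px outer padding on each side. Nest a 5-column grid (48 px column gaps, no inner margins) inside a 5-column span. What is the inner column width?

26.2 px

Outer content = 600 − 2·32 = 536 px.
Subtracting 7 column gaps of 32 leaves 312 for 8 columns, so c = 39 px.
5-column span = 5·39 + 4·32 = 323 px.
323 − 4·48 = 131; ÷5 gives d = 26.2 px.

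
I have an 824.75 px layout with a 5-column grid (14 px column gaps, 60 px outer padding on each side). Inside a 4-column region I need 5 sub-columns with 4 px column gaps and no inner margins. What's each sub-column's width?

Take off 120 px of margins, leaving 704.75 px.
5 columns + 4 column gaps: 5c + 4·14 = 704.75.
5c = 704.75 − 56 = 648.75, so c = 129.75 px.
4-column span = 4·129.75 + 3·14 = 561 px.
561 − 4·4 = 545; ÷5 gives d = 109 px.

109 px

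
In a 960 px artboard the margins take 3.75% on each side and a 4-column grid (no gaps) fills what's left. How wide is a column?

222 px

960 × (1 − 2·3.75%) = 960 × 92.5% = 888 px for the columns.
888 / 4 = 222 px per column.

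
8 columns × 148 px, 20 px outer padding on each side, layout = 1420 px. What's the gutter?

28 px

Subtract both margins: 1420 − 2·20 = 1380 px.
8·148 + 7g = 1380 → 7g = 196 → g = 28 px.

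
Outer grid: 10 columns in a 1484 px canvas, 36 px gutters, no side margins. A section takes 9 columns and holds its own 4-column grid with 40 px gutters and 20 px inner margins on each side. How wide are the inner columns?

293 px

10 columns + 9 gutters: 10c + 9·36 = 1484.
10c = 1484 − 324 = 1160, so c = 116 px.
Span of 9: 9·116 + 8·36 = 1044 + 288 = 1332 px.
Inner content = 1332 − 2·20 = 1292 px.
Subtracting 3 gutters of 40 leaves 1172 for 4 columns, so d = 293 px.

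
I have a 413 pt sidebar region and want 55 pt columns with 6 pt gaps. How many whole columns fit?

k columns need k·55 + (k−1)·6 = k·61 − 6.
k·61 − 6 ≤ 413 → k ≤ 419 / 61 ≈ 6.87, so k = 6.

6 columns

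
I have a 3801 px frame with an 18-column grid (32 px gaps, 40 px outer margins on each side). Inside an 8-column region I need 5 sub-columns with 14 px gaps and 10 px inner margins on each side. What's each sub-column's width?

Outer content = 3801 − 2·40 = 3721 px.
Subtracting 17 gaps of 32 leaves 3177 for 18 columns, so c = 176.5 px.
Span of 8: 8·176.5 + 7·32 = 1412 + 224 = 1636 px.
Inner content = 1636 − 2·10 = 1616 px.
Subtracting 4 gaps of 14 leaves 1560 for 5 columns, so d = 312 px.

312 px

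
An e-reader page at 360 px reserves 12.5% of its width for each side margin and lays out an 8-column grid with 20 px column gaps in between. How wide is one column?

360 × (1 − 2·12.5%) = 360 × 75% = 270 px for the columns.
8 columns + 7 column gaps: 8c + 7·20 = 270.
8c = 270 − 140 = 130, so c = 16.25 px.

16.25 px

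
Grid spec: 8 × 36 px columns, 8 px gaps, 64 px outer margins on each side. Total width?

Total width: 2·64 + 8·36 + 7·8 = 472 px.

472 px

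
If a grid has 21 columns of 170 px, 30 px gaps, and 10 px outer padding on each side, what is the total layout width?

Layout = 2·10 + 21·170 + 20·30 = 20 + 3570 + 600 = 4190 px.

4190 px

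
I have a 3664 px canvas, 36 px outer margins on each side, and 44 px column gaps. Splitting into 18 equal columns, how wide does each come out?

Content width = 3664 − 2·36 = 3592 px.
18 columns + 17 column gaps: 18c + 17·44 = 3592.
18c = 3592 − 748 = 2844, so c = 158 px.

158 px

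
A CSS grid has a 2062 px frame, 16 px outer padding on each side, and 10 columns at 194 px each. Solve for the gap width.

10 px

Take off 32 px of margins, leaving 2030 px.
Columns use 1940 px, leaving 90 px across 9 gaps = 10 px each.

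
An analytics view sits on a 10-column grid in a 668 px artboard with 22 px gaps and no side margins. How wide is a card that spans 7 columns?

461 px

10c + 9·22 = 668 → 10c = 470 → c = 47 px.
7 columns plus 6 gaps: 329 + 132 = 461 px.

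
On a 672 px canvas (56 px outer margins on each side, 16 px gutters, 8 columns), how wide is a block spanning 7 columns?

Inside the margins: 672 − 112 = 560 px.
8 columns + 7 gutters: 8c + 7·16 = 560.
8c = 560 − 112 = 448, so c = 56 px.
7 columns plus 6 gutters: 392 + 96 = 488 px.

488 px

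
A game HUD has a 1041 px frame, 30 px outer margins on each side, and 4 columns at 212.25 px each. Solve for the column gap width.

Subtract both margins: 1041 − 2·30 = 981 px.
Columns use 849 px, leaving 132 px across 3 column gaps = 44 px each.

44 px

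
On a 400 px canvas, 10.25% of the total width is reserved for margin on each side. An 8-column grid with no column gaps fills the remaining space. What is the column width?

Margins: 10.25% × 400 = 41 px each, so content = 400 − 82 = 318 px.
With no column gaps, each column is 318/8 = 39.75 px.

39.75 px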